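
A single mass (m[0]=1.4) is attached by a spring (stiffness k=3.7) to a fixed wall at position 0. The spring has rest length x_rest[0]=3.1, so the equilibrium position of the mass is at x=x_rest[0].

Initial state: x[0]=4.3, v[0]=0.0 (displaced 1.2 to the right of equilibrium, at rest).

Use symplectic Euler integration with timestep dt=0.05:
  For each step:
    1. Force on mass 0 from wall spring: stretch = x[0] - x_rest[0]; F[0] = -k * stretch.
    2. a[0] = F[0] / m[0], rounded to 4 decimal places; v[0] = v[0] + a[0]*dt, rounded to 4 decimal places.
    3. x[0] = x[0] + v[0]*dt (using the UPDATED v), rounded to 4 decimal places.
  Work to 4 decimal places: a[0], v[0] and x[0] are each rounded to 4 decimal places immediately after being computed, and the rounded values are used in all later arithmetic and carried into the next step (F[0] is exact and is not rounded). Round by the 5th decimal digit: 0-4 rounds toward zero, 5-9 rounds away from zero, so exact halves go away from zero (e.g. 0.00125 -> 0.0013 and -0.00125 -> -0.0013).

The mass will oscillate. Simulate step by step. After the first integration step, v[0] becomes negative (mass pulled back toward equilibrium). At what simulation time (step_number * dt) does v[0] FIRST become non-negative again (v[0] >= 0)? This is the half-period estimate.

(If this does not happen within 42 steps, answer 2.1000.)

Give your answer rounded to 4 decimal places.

Step 0: x=[4.3000] v=[0.0000]
Step 1: x=[4.2921] v=[-0.1586]
Step 2: x=[4.2763] v=[-0.3161]
Step 3: x=[4.2527] v=[-0.4715]
Step 4: x=[4.2215] v=[-0.6238]
Step 5: x=[4.1829] v=[-0.7720]
Step 6: x=[4.1371] v=[-0.9151]
Step 7: x=[4.0845] v=[-1.0521]
Step 8: x=[4.0254] v=[-1.1822]
Step 9: x=[3.9602] v=[-1.3045]
Step 10: x=[3.8893] v=[-1.4182]
Step 11: x=[3.8132] v=[-1.5225]
Step 12: x=[3.7324] v=[-1.6167]
Step 13: x=[3.6474] v=[-1.7003]
Step 14: x=[3.5588] v=[-1.7726]
Step 15: x=[3.4671] v=[-1.8332]
Step 16: x=[3.3730] v=[-1.8817]
Step 17: x=[3.2771] v=[-1.9178]
Step 18: x=[3.1800] v=[-1.9412]
Step 19: x=[3.0824] v=[-1.9518]
Step 20: x=[2.9849] v=[-1.9495]
Step 21: x=[2.8882] v=[-1.9343]
Step 22: x=[2.7929] v=[-1.9063]
Step 23: x=[2.6996] v=[-1.8657]
Step 24: x=[2.6090] v=[-1.8128]
Step 25: x=[2.5216] v=[-1.7479]
Step 26: x=[2.4380] v=[-1.6715]
Step 27: x=[2.3588] v=[-1.5840]
Step 28: x=[2.2845] v=[-1.4861]
Step 29: x=[2.2156] v=[-1.3783]
Step 30: x=[2.1525] v=[-1.2614]
Step 31: x=[2.0957] v=[-1.1362]
Step 32: x=[2.0455] v=[-1.0035]
Step 33: x=[2.0023] v=[-0.8642]
Step 34: x=[1.9663] v=[-0.7191]
Step 35: x=[1.9378] v=[-0.5693]
Step 36: x=[1.9170] v=[-0.4157]
Step 37: x=[1.9040] v=[-0.2594]
Step 38: x=[1.8989] v=[-0.1014]
Step 39: x=[1.9018] v=[0.0573]
First v>=0 after going negative at step 39, time=1.9500

Answer: 1.9500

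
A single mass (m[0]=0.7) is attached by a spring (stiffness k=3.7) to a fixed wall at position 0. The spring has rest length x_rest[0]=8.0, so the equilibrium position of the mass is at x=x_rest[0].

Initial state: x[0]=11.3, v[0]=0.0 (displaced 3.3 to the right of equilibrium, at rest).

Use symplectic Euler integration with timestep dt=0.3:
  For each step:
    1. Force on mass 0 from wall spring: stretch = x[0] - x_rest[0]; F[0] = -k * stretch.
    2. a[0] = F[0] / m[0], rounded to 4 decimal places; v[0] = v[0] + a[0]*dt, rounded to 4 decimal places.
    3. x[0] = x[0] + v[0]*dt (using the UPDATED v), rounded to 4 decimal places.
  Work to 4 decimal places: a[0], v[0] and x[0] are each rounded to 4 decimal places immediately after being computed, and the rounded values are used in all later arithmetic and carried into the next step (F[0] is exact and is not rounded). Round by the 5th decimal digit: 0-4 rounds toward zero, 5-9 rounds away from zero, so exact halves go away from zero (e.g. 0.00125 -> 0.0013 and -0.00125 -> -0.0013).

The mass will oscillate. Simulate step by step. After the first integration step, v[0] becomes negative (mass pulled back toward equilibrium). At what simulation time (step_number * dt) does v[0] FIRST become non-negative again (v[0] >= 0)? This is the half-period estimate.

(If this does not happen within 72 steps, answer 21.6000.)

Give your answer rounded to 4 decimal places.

Answer: 1.5000

Derivation:
Step 0: x=[11.3000] v=[0.0000]
Step 1: x=[9.7301] v=[-5.2329]
Step 2: x=[7.3372] v=[-7.9763]
Step 3: x=[5.2596] v=[-6.9253]
Step 4: x=[4.4857] v=[-2.5798]
Step 5: x=[5.3836] v=[2.9929]
First v>=0 after going negative at step 5, time=1.5000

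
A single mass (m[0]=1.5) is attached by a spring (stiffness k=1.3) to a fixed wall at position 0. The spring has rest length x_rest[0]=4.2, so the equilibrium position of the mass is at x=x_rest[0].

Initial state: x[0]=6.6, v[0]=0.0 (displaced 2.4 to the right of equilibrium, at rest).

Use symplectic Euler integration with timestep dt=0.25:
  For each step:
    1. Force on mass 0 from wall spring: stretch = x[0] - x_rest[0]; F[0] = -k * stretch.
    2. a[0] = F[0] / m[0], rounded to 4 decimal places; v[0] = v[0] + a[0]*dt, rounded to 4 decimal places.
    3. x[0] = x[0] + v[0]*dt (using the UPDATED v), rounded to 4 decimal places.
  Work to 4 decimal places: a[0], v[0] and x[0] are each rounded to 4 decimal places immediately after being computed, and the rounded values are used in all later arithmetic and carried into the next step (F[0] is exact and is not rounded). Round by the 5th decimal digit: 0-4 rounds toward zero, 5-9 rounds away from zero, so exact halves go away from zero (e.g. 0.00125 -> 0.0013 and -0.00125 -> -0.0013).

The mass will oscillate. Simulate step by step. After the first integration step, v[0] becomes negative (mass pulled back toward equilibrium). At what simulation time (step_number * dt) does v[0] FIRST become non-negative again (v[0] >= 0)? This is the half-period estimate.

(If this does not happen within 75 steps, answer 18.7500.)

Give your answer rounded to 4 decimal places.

Step 0: x=[6.6000] v=[0.0000]
Step 1: x=[6.4700] v=[-0.5200]
Step 2: x=[6.2171] v=[-1.0118]
Step 3: x=[5.8549] v=[-1.4489]
Step 4: x=[5.4030] v=[-1.8075]
Step 5: x=[4.8860] v=[-2.0682]
Step 6: x=[4.3318] v=[-2.2168]
Step 7: x=[3.7705] v=[-2.2454]
Step 8: x=[3.2324] v=[-2.1524]
Step 9: x=[2.7467] v=[-1.9428]
Step 10: x=[2.3397] v=[-1.6279]
Step 11: x=[2.0335] v=[-1.2248]
Step 12: x=[1.8447] v=[-0.7554]
Step 13: x=[1.7834] v=[-0.2451]
Step 14: x=[1.8530] v=[0.2785]
First v>=0 after going negative at step 14, time=3.5000

Answer: 3.5000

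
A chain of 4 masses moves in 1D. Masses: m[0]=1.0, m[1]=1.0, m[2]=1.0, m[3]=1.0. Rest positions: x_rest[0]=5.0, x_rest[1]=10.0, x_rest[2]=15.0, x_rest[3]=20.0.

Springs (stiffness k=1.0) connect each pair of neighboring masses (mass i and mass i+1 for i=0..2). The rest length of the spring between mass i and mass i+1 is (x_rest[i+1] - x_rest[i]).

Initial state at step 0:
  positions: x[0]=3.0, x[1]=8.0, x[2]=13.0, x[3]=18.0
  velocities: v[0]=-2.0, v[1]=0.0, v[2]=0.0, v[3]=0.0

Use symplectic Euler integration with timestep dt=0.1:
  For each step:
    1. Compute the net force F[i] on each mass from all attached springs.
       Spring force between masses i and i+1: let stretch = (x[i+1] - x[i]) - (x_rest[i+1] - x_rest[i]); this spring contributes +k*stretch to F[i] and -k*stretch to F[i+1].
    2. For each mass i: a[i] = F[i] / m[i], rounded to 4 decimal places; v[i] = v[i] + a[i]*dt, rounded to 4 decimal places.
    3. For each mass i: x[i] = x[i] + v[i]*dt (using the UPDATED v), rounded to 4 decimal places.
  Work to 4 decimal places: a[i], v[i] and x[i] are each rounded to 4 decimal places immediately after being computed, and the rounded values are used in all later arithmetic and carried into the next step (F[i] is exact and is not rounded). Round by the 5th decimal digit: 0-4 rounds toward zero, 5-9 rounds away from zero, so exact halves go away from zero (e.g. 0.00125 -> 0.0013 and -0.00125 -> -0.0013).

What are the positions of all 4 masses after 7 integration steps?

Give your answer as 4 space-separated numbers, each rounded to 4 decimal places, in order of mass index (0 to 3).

Answer: 1.7071 7.8955 12.9976 18.0000

Derivation:
Step 0: x=[3.0000 8.0000 13.0000 18.0000] v=[-2.0000 0.0000 0.0000 0.0000]
Step 1: x=[2.8000 8.0000 13.0000 18.0000] v=[-2.0000 0.0000 0.0000 0.0000]
Step 2: x=[2.6020 7.9980 13.0000 18.0000] v=[-1.9800 -0.0200 0.0000 0.0000]
Step 3: x=[2.4080 7.9921 13.0000 18.0000] v=[-1.9404 -0.0594 -0.0002 0.0000]
Step 4: x=[2.2198 7.9804 12.9999 18.0000] v=[-1.8820 -0.1170 -0.0010 0.0000]
Step 5: x=[2.0392 7.9613 12.9996 18.0000] v=[-1.8059 -0.1911 -0.0029 0.0000]
Step 6: x=[1.8678 7.9334 12.9989 18.0000] v=[-1.7137 -0.2795 -0.0067 0.0000]
Step 7: x=[1.7071 7.8955 12.9976 18.0000] v=[-1.6071 -0.3795 -0.0131 -0.0001]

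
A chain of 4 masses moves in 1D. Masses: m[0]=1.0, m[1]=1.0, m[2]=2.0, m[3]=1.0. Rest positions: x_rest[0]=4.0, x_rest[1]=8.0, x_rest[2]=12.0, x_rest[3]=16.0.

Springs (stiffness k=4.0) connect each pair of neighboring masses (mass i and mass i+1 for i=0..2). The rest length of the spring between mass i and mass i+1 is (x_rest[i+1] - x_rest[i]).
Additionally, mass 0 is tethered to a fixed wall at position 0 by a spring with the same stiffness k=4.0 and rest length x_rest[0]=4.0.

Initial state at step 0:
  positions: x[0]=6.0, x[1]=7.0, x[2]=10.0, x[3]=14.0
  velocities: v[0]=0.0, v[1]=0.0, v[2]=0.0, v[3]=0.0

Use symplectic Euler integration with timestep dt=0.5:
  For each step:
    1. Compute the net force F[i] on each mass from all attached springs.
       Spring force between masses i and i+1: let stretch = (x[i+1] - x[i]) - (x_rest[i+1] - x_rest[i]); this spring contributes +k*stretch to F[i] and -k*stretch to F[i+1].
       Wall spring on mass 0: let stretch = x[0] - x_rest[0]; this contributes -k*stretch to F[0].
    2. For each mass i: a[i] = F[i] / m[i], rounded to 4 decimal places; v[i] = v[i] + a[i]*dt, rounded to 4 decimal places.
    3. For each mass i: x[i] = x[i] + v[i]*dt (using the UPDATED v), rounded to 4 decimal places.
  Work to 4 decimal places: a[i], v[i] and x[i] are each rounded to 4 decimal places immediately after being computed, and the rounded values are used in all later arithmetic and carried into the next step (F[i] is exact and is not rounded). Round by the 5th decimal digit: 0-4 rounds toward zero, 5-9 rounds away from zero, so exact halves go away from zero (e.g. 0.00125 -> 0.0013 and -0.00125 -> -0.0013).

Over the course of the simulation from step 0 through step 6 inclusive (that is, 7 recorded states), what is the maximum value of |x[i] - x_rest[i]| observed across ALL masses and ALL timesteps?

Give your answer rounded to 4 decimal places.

Step 0: x=[6.0000 7.0000 10.0000 14.0000] v=[0.0000 0.0000 0.0000 0.0000]
Step 1: x=[1.0000 9.0000 10.5000 14.0000] v=[-10.0000 4.0000 1.0000 0.0000]
Step 2: x=[3.0000 4.5000 12.0000 14.5000] v=[4.0000 -9.0000 3.0000 1.0000]
Step 3: x=[3.5000 6.0000 11.0000 16.5000] v=[1.0000 3.0000 -2.0000 4.0000]
Step 4: x=[3.0000 10.0000 10.2500 17.0000] v=[-1.0000 8.0000 -1.5000 1.0000]
Step 5: x=[6.5000 7.2500 12.7500 14.7500] v=[7.0000 -5.5000 5.0000 -4.5000]
Step 6: x=[4.2500 9.2500 13.5000 14.5000] v=[-4.5000 4.0000 1.5000 -0.5000]
Max displacement = 3.5000

Answer: 3.5000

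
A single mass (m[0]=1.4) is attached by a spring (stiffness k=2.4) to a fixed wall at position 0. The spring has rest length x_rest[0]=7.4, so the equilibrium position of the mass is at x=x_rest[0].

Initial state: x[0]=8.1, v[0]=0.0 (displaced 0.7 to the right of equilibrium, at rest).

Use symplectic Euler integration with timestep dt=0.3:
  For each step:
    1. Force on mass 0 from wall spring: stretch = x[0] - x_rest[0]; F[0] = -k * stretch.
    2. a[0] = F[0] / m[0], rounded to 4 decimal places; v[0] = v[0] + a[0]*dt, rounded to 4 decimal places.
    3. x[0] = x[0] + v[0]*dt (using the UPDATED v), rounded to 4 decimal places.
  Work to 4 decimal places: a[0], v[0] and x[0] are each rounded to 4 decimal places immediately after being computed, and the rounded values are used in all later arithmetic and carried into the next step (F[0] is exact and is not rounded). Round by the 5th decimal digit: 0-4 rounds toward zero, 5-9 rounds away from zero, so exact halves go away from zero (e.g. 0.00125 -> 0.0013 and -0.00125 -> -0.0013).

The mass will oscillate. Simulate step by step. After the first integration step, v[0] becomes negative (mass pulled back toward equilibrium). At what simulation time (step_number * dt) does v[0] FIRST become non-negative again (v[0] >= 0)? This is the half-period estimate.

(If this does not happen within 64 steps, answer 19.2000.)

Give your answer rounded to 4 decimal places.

Step 0: x=[8.1000] v=[0.0000]
Step 1: x=[7.9920] v=[-0.3600]
Step 2: x=[7.7927] v=[-0.6645]
Step 3: x=[7.5328] v=[-0.8665]
Step 4: x=[7.2524] v=[-0.9348]
Step 5: x=[6.9947] v=[-0.8589]
Step 6: x=[6.7996] v=[-0.6505]
Step 7: x=[6.6971] v=[-0.3417]
Step 8: x=[6.7030] v=[0.0198]
First v>=0 after going negative at step 8, time=2.4000

Answer: 2.4000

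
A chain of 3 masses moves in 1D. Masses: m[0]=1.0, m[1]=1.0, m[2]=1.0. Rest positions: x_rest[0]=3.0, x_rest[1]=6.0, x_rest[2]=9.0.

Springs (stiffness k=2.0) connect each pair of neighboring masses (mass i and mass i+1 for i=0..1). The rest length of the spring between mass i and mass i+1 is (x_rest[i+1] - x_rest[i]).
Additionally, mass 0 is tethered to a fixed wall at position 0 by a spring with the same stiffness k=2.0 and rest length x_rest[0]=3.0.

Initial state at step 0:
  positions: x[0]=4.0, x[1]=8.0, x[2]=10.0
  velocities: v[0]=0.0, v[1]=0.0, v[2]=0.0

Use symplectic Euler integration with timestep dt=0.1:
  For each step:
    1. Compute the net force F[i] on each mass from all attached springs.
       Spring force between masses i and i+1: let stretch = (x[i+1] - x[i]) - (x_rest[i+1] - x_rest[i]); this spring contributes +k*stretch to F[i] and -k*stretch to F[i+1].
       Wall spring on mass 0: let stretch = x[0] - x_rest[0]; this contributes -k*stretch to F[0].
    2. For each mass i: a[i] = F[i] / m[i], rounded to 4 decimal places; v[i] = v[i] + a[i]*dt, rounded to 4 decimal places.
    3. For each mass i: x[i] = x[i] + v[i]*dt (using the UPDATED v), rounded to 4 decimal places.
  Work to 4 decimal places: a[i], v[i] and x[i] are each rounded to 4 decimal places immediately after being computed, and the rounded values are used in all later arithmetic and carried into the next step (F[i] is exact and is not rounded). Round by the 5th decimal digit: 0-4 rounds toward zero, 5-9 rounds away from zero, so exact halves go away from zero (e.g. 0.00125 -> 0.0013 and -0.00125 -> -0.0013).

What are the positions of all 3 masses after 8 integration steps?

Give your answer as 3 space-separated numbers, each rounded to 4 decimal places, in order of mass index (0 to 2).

Step 0: x=[4.0000 8.0000 10.0000] v=[0.0000 0.0000 0.0000]
Step 1: x=[4.0000 7.9600 10.0200] v=[0.0000 -0.4000 0.2000]
Step 2: x=[3.9992 7.8820 10.0588] v=[-0.0080 -0.7800 0.3880]
Step 3: x=[3.9961 7.7699 10.1141] v=[-0.0313 -1.1212 0.5526]
Step 4: x=[3.9885 7.6292 10.1825] v=[-0.0758 -1.4071 0.6838]
Step 5: x=[3.9740 7.4667 10.2598] v=[-0.1454 -1.6246 0.7731]
Step 6: x=[3.9498 7.2903 10.3413] v=[-0.2417 -1.7645 0.8145]
Step 7: x=[3.9134 7.1081 10.4217] v=[-0.3636 -1.8224 0.8043]
Step 8: x=[3.8627 6.9282 10.4959] v=[-0.5073 -1.7986 0.7416]

Answer: 3.8627 6.9282 10.4959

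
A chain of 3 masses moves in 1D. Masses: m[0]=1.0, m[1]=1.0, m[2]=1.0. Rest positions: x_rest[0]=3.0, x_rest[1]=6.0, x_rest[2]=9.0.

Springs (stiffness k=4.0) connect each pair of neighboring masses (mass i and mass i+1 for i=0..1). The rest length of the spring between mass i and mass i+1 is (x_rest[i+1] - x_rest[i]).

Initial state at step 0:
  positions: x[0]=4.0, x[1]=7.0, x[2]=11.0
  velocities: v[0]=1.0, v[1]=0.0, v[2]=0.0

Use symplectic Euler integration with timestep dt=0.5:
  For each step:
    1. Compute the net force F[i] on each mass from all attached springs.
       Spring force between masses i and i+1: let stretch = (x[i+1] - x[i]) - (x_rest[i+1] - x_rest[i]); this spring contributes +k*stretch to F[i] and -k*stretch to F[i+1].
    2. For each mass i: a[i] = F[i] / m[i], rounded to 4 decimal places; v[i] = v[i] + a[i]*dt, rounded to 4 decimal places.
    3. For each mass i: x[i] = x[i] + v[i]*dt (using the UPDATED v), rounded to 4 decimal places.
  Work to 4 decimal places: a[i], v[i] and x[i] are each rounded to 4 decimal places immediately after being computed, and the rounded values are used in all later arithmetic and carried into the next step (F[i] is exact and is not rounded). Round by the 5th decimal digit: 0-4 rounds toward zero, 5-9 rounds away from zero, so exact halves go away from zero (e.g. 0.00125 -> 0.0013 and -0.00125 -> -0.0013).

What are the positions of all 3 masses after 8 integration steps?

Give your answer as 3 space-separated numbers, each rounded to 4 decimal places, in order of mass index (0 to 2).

Answer: 6.5000 8.5000 11.0000

Derivation:
Step 0: x=[4.0000 7.0000 11.0000] v=[1.0000 0.0000 0.0000]
Step 1: x=[4.5000 8.0000 10.0000] v=[1.0000 2.0000 -2.0000]
Step 2: x=[5.5000 7.5000 10.0000] v=[2.0000 -1.0000 0.0000]
Step 3: x=[5.5000 7.5000 10.5000] v=[0.0000 0.0000 1.0000]
Step 4: x=[4.5000 8.5000 11.0000] v=[-2.0000 2.0000 1.0000]
Step 5: x=[4.5000 8.0000 12.0000] v=[0.0000 -1.0000 2.0000]
Step 6: x=[5.0000 8.0000 12.0000] v=[1.0000 0.0000 0.0000]
Step 7: x=[5.5000 9.0000 11.0000] v=[1.0000 2.0000 -2.0000]
Step 8: x=[6.5000 8.5000 11.0000] v=[2.0000 -1.0000 0.0000]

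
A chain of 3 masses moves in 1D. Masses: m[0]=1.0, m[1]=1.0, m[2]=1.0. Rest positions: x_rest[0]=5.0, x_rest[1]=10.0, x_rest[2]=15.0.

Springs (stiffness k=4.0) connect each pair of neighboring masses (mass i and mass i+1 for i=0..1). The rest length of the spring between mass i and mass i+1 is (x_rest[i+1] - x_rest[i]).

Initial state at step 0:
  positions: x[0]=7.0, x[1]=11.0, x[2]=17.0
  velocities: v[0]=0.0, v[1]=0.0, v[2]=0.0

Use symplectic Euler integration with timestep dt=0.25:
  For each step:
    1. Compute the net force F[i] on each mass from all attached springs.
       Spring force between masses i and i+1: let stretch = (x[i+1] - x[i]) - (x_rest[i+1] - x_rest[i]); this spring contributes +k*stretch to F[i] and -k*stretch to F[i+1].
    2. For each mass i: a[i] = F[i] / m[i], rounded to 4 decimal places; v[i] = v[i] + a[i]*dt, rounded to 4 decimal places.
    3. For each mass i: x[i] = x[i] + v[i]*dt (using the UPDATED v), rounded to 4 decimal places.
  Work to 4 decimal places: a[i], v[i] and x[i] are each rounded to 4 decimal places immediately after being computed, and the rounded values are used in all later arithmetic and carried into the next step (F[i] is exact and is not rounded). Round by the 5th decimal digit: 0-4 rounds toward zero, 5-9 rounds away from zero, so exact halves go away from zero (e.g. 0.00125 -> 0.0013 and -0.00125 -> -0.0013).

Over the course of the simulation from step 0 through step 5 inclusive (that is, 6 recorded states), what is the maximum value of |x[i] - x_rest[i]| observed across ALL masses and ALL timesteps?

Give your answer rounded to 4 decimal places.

Answer: 2.4063

Derivation:
Step 0: x=[7.0000 11.0000 17.0000] v=[0.0000 0.0000 0.0000]
Step 1: x=[6.7500 11.5000 16.7500] v=[-1.0000 2.0000 -1.0000]
Step 2: x=[6.4375 12.1250 16.4375] v=[-1.2500 2.5000 -1.2500]
Step 3: x=[6.2969 12.4063 16.2969] v=[-0.5625 1.1250 -0.5625]
Step 4: x=[6.4336 12.1329 16.4336] v=[0.5469 -1.0938 0.5469]
Step 5: x=[6.7452 11.5098 16.7452] v=[1.2462 -2.4924 1.2462]
Max displacement = 2.4063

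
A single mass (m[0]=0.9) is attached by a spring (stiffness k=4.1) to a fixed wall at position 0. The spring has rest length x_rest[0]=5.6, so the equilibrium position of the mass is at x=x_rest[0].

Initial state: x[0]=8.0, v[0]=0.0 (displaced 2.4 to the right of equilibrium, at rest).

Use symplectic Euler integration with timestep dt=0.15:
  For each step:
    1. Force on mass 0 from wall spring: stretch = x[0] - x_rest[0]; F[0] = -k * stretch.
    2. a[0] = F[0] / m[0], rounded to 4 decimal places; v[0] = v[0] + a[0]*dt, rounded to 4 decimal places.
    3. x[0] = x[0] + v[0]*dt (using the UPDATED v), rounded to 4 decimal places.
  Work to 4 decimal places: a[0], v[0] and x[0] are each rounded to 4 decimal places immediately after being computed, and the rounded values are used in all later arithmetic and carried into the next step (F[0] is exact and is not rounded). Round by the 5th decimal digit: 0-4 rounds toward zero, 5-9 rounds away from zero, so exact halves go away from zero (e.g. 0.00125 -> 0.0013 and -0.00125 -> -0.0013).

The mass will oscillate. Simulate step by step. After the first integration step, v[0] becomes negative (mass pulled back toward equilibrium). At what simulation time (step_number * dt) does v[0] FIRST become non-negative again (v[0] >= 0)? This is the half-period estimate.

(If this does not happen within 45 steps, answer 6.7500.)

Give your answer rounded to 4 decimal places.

Answer: 1.5000

Derivation:
Step 0: x=[8.0000] v=[0.0000]
Step 1: x=[7.7540] v=[-1.6400]
Step 2: x=[7.2872] v=[-3.1119]
Step 3: x=[6.6475] v=[-4.2648]
Step 4: x=[5.9004] v=[-4.9806]
Step 5: x=[5.1225] v=[-5.1859]
Step 6: x=[4.3936] v=[-4.8596]
Step 7: x=[3.7883] v=[-4.0352]
Step 8: x=[3.3687] v=[-2.7972]
Step 9: x=[3.1778] v=[-1.2725]
Step 10: x=[3.2352] v=[0.3827]
First v>=0 after going negative at step 10, time=1.5000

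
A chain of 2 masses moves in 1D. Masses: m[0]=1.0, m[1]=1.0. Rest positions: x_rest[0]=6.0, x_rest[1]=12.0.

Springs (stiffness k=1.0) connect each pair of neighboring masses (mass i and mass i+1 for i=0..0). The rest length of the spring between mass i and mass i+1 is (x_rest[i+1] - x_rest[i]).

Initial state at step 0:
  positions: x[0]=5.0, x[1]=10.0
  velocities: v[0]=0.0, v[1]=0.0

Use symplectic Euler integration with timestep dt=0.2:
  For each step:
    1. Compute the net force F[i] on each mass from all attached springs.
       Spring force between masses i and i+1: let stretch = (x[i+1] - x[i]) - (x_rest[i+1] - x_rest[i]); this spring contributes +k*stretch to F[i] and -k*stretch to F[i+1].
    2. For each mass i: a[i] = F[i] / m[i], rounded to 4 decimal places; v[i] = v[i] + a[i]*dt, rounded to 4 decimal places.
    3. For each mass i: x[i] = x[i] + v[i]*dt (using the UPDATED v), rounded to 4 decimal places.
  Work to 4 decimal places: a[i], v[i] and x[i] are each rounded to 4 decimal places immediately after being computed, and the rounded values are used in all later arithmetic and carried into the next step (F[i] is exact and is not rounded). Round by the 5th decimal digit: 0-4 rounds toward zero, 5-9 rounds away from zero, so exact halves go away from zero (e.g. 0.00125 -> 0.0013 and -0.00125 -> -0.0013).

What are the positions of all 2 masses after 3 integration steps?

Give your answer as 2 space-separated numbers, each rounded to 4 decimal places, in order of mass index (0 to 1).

Step 0: x=[5.0000 10.0000] v=[0.0000 0.0000]
Step 1: x=[4.9600 10.0400] v=[-0.2000 0.2000]
Step 2: x=[4.8832 10.1168] v=[-0.3840 0.3840]
Step 3: x=[4.7757 10.2243] v=[-0.5373 0.5373]

Answer: 4.7757 10.2243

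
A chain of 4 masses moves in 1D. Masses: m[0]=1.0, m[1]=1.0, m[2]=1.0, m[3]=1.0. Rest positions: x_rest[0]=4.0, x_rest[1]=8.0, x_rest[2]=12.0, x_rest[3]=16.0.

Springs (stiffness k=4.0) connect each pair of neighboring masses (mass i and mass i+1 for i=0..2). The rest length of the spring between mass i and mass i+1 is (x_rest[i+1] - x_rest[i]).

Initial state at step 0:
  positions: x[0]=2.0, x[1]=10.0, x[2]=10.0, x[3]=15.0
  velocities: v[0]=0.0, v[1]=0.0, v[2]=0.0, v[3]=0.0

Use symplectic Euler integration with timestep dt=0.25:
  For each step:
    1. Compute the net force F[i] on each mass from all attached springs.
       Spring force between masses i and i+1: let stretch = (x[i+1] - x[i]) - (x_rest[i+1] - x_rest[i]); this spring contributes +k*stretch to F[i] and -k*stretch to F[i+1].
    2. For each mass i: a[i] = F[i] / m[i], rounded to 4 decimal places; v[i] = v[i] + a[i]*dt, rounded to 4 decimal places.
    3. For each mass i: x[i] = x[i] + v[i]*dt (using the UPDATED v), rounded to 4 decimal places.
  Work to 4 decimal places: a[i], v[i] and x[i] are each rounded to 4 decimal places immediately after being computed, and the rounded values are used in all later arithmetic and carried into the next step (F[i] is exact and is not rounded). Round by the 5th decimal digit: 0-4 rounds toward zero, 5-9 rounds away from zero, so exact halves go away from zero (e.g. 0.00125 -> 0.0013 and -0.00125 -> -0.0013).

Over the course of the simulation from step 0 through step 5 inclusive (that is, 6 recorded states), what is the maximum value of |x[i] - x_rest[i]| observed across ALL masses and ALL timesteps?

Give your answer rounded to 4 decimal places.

Step 0: x=[2.0000 10.0000 10.0000 15.0000] v=[0.0000 0.0000 0.0000 0.0000]
Step 1: x=[3.0000 8.0000 11.2500 14.7500] v=[4.0000 -8.0000 5.0000 -1.0000]
Step 2: x=[4.2500 5.5625 12.5625 14.6250] v=[5.0000 -9.7500 5.2500 -0.5000]
Step 3: x=[4.8281 4.5469 12.6406 14.9844] v=[2.3125 -4.0625 0.3125 1.4375]
Step 4: x=[4.3359 5.6250 11.2813 15.7578] v=[-1.9687 4.3124 -5.4374 3.0937]
Step 5: x=[3.1660 7.7949 9.6270 16.4121] v=[-4.6796 8.6796 -6.6172 2.6172]
Max displacement = 3.4531

Answer: 3.4531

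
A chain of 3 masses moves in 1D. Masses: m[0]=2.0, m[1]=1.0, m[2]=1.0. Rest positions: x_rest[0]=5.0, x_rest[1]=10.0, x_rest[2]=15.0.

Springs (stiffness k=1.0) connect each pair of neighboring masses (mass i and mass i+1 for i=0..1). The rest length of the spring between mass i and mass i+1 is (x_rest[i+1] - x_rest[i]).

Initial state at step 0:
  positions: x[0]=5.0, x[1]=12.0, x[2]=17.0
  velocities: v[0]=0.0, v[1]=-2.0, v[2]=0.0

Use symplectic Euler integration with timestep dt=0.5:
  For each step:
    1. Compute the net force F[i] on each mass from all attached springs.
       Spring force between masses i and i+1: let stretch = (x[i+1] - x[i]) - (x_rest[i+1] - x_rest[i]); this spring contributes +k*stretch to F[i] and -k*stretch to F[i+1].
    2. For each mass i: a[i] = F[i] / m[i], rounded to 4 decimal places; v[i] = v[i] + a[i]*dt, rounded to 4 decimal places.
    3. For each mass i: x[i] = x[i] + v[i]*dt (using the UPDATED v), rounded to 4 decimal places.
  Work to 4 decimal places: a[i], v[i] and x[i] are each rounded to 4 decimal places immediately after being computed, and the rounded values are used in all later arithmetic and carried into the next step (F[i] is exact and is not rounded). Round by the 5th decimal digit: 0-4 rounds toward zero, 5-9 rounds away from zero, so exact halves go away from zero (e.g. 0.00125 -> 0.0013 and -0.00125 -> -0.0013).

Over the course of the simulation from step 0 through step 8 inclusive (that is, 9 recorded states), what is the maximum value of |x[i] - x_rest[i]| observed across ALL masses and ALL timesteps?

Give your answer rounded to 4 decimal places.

Step 0: x=[5.0000 12.0000 17.0000] v=[0.0000 -2.0000 0.0000]
Step 1: x=[5.2500 10.5000 17.0000] v=[0.5000 -3.0000 0.0000]
Step 2: x=[5.5313 9.3125 16.6250] v=[0.5625 -2.3750 -0.7500]
Step 3: x=[5.6602 9.0078 15.6719] v=[0.2578 -0.6094 -1.9063]
Step 4: x=[5.5826 9.5323 14.3027] v=[-0.1553 1.0489 -2.7384]
Step 5: x=[5.3737 10.2620 12.9909] v=[-0.4179 1.4593 -2.6236]
Step 6: x=[5.1508 10.4518 12.2469] v=[-0.4459 0.3796 -1.4881]
Step 7: x=[4.9655 9.7651 12.3041] v=[-0.3707 -1.3734 0.1144]
Step 8: x=[4.7551 8.5133 12.9766] v=[-0.4208 -2.5037 1.3449]
Max displacement = 2.7531

Answer: 2.7531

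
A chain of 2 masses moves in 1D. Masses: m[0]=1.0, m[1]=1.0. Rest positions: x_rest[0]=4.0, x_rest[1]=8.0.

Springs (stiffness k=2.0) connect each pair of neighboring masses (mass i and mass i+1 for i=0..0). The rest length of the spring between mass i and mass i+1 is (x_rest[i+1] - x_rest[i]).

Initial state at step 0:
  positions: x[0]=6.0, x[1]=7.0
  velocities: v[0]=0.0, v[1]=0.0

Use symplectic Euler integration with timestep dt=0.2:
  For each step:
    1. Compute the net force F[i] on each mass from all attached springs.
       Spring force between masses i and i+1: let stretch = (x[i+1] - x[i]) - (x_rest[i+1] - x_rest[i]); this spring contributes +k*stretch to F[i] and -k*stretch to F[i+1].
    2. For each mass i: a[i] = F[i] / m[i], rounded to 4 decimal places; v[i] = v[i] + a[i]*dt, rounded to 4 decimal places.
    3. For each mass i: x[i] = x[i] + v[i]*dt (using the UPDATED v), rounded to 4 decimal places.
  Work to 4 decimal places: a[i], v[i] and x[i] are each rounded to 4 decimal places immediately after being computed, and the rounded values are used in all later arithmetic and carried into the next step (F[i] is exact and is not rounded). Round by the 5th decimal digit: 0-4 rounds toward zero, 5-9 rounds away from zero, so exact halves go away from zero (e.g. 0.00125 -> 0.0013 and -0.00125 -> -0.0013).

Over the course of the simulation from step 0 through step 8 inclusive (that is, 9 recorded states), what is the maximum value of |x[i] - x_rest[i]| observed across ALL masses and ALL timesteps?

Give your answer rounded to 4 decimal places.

Answer: 2.0197

Derivation:
Step 0: x=[6.0000 7.0000] v=[0.0000 0.0000]
Step 1: x=[5.7600 7.2400] v=[-1.2000 1.2000]
Step 2: x=[5.3184 7.6816] v=[-2.2080 2.2080]
Step 3: x=[4.7459 8.2541] v=[-2.8627 2.8627]
Step 4: x=[4.1340 8.8660] v=[-3.0594 3.0594]
Step 5: x=[3.5807 9.4193] v=[-2.7666 2.7666]
Step 6: x=[3.1745 9.8255] v=[-2.0312 2.0312]
Step 7: x=[2.9803 10.0197] v=[-0.9708 0.9708]
Step 8: x=[3.0293 9.9707] v=[0.2450 -0.2450]
Max displacement = 2.0197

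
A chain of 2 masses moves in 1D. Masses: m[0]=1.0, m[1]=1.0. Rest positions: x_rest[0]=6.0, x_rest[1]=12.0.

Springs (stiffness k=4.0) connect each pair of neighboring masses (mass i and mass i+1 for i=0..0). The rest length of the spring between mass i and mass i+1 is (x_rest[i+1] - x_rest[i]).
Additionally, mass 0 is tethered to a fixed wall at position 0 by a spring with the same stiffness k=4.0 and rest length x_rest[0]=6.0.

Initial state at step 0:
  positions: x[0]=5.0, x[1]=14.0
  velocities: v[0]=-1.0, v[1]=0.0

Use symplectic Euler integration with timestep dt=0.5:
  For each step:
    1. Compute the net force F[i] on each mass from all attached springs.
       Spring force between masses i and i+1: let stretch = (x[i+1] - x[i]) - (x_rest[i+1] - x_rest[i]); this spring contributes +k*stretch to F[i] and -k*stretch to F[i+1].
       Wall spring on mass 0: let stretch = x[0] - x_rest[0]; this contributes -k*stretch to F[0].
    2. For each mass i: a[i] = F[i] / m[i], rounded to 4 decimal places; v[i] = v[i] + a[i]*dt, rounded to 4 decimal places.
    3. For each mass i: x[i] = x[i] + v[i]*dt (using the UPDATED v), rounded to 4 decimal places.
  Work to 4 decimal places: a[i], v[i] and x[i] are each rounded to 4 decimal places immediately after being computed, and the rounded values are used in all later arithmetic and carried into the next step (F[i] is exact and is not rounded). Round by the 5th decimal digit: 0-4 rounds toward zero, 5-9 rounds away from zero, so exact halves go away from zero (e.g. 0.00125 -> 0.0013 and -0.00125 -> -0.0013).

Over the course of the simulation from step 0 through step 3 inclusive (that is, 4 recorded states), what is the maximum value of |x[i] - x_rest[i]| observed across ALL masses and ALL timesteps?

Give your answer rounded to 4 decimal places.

Step 0: x=[5.0000 14.0000] v=[-1.0000 0.0000]
Step 1: x=[8.5000 11.0000] v=[7.0000 -6.0000]
Step 2: x=[6.0000 11.5000] v=[-5.0000 1.0000]
Step 3: x=[3.0000 12.5000] v=[-6.0000 2.0000]
Max displacement = 3.0000

Answer: 3.0000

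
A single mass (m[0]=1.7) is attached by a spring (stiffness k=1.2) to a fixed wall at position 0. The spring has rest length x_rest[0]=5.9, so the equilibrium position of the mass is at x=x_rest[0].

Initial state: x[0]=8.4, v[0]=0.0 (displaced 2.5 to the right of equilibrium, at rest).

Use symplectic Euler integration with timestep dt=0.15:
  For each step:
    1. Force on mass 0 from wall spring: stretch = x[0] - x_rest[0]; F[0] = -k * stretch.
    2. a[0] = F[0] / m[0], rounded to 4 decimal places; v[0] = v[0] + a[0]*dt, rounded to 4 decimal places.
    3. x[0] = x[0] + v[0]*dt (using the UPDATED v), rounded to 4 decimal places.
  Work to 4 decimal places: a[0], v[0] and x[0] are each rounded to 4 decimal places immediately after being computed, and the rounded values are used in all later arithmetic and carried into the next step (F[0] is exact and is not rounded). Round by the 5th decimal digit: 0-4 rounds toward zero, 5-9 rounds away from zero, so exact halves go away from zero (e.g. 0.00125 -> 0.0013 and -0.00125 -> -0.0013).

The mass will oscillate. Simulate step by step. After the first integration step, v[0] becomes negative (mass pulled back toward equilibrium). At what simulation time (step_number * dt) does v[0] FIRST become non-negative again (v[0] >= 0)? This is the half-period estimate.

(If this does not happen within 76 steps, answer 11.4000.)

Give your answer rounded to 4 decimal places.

Answer: 3.7500

Derivation:
Step 0: x=[8.4000] v=[0.0000]
Step 1: x=[8.3603] v=[-0.2647]
Step 2: x=[8.2815] v=[-0.5252]
Step 3: x=[8.1649] v=[-0.7774]
Step 4: x=[8.0123] v=[-1.0172]
Step 5: x=[7.8262] v=[-1.2409]
Step 6: x=[7.6095] v=[-1.4449]
Step 7: x=[7.3656] v=[-1.6259]
Step 8: x=[7.0984] v=[-1.7811]
Step 9: x=[6.8122] v=[-1.9080]
Step 10: x=[6.5115] v=[-2.0046]
Step 11: x=[6.2011] v=[-2.0693]
Step 12: x=[5.8859] v=[-2.1012]
Step 13: x=[5.5709] v=[-2.0997]
Step 14: x=[5.2612] v=[-2.0649]
Step 15: x=[4.9616] v=[-1.9973]
Step 16: x=[4.6769] v=[-1.8979]
Step 17: x=[4.4116] v=[-1.7684]
Step 18: x=[4.1700] v=[-1.6108]
Step 19: x=[3.9559] v=[-1.4276]
Step 20: x=[3.7726] v=[-1.2218]
Step 21: x=[3.6231] v=[-0.9965]
Step 22: x=[3.5098] v=[-0.7554]
Step 23: x=[3.4345] v=[-0.5023]
Step 24: x=[3.3983] v=[-0.2412]
Step 25: x=[3.4019] v=[0.0237]
First v>=0 after going negative at step 25, time=3.7500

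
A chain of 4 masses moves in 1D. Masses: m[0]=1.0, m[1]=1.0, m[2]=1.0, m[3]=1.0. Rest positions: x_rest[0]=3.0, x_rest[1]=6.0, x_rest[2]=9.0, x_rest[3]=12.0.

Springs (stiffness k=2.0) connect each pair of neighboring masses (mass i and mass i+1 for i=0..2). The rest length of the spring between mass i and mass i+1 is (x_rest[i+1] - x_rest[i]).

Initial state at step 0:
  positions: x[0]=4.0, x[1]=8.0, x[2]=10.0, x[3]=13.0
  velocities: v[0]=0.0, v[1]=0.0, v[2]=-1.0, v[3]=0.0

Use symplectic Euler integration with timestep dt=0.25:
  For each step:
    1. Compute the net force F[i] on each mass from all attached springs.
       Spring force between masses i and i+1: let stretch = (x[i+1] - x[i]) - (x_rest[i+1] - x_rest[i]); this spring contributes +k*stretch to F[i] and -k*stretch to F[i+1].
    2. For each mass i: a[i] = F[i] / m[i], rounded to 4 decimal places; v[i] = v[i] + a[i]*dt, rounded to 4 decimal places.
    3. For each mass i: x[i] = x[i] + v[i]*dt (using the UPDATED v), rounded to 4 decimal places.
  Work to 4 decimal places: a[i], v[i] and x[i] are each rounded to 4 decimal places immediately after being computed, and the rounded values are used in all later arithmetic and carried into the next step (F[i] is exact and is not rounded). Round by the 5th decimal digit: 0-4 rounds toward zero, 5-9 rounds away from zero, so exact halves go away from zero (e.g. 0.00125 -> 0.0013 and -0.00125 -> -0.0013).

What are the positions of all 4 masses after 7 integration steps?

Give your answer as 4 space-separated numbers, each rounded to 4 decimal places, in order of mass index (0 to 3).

Answer: 4.0645 6.6398 9.6734 12.8726

Derivation:
Step 0: x=[4.0000 8.0000 10.0000 13.0000] v=[0.0000 0.0000 -1.0000 0.0000]
Step 1: x=[4.1250 7.7500 9.8750 13.0000] v=[0.5000 -1.0000 -0.5000 0.0000]
Step 2: x=[4.3281 7.3125 9.8750 12.9844] v=[0.8125 -1.7500 0.0000 -0.0625]
Step 3: x=[4.5293 6.8223 9.9434 12.9551] v=[0.8047 -1.9610 0.2735 -0.1172]
Step 4: x=[4.6421 6.4356 9.9981 12.9243] v=[0.4512 -1.5470 0.2188 -0.1231]
Step 5: x=[4.6041 6.2700 9.9733 12.9028] v=[-0.1521 -0.6625 -0.0994 -0.0862]
Step 6: x=[4.3993 6.3591 9.8517 12.8901] v=[-0.8192 0.3562 -0.4863 -0.0510]
Step 7: x=[4.0645 6.6398 9.6734 12.8726] v=[-1.3393 1.1226 -0.7134 -0.0702]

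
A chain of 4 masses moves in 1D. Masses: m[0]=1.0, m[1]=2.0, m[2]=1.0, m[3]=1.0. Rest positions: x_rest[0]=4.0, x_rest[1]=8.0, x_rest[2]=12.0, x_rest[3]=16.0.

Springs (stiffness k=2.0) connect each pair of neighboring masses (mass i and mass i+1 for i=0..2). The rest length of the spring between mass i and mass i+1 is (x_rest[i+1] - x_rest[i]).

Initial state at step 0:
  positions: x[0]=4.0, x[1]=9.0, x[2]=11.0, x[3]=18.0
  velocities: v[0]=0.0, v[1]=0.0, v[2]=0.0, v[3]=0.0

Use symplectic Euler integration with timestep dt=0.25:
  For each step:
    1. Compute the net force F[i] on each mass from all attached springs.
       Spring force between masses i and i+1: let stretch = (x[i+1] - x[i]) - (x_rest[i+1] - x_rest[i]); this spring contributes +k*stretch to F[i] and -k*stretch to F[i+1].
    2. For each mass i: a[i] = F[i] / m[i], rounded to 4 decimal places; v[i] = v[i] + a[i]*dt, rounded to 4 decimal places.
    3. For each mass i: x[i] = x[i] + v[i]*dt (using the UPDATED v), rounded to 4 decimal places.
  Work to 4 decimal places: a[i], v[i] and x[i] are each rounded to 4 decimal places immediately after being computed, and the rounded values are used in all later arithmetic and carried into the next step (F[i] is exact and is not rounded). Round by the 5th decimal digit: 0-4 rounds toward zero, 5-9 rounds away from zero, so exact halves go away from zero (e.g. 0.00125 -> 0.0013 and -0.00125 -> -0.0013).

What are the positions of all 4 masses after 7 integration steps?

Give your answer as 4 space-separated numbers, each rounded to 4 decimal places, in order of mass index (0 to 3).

Step 0: x=[4.0000 9.0000 11.0000 18.0000] v=[0.0000 0.0000 0.0000 0.0000]
Step 1: x=[4.1250 8.8125 11.6250 17.6250] v=[0.5000 -0.7500 2.5000 -1.5000]
Step 2: x=[4.3360 8.5078 12.6485 17.0000] v=[0.8438 -1.2188 4.0938 -2.5000]
Step 3: x=[4.5684 8.2012 13.6983 16.3311] v=[0.9297 -1.2266 4.1992 -2.6758]
Step 4: x=[4.7549 8.0111 14.3901 15.8331] v=[0.7461 -0.7605 2.7671 -1.9922]
Step 5: x=[4.8485 8.0162 14.4649 15.6547] v=[0.3742 0.0202 0.2991 -0.7137]
Step 6: x=[4.8380 8.2263 13.8823 15.8276] v=[-0.0420 0.8405 -2.3304 0.6914]
Step 7: x=[4.7510 8.5782 12.8359 16.2573] v=[-0.3479 1.4074 -4.1858 1.7188]

Answer: 4.7510 8.5782 12.8359 16.2573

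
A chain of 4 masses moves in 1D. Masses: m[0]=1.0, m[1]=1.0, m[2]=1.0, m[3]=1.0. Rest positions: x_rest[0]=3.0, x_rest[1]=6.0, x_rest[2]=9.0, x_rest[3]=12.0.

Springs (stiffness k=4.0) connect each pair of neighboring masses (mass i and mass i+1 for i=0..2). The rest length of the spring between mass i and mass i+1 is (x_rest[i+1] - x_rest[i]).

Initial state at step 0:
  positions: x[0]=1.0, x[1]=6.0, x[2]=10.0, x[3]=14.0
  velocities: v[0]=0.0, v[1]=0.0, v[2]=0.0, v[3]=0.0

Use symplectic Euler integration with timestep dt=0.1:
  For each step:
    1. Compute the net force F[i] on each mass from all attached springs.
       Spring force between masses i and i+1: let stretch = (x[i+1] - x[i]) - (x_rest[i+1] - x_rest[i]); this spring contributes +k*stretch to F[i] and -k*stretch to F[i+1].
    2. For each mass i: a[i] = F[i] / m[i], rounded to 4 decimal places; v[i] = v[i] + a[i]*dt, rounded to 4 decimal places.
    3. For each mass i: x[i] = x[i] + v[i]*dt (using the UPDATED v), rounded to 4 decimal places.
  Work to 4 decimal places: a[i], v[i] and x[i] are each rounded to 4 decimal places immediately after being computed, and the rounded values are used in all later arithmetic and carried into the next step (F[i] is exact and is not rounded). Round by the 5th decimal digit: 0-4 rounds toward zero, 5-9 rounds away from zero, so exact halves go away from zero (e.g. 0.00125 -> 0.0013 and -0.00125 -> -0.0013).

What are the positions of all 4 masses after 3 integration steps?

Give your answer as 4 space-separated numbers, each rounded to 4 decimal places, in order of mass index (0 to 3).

Step 0: x=[1.0000 6.0000 10.0000 14.0000] v=[0.0000 0.0000 0.0000 0.0000]
Step 1: x=[1.0800 5.9600 10.0000 13.9600] v=[0.8000 -0.4000 0.0000 -0.4000]
Step 2: x=[1.2352 5.8864 9.9968 13.8816] v=[1.5520 -0.7360 -0.0320 -0.7840]
Step 3: x=[1.4565 5.7912 9.9846 13.7678] v=[2.2125 -0.9523 -0.1222 -1.1379]

Answer: 1.4565 5.7912 9.9846 13.7678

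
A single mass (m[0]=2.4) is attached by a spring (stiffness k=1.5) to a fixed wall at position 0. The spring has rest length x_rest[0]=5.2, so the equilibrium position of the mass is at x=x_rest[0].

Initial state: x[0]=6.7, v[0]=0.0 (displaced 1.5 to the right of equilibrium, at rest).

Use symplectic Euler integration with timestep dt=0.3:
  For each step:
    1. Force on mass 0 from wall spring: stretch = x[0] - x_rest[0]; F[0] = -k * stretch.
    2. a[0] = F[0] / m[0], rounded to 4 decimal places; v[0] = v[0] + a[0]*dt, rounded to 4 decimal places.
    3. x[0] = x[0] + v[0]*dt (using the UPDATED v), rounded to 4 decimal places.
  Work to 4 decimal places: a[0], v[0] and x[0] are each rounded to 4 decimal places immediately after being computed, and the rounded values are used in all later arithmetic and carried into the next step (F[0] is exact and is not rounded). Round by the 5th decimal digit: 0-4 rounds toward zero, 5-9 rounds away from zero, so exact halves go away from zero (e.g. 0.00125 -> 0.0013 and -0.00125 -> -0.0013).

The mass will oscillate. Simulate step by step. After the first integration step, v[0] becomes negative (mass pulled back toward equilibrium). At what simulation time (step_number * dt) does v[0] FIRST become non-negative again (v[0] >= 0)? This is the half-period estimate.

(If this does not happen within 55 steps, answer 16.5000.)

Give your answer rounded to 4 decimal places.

Step 0: x=[6.7000] v=[0.0000]
Step 1: x=[6.6156] v=[-0.2813]
Step 2: x=[6.4516] v=[-0.5467]
Step 3: x=[6.2172] v=[-0.7814]
Step 4: x=[5.9256] v=[-0.9721]
Step 5: x=[5.5931] v=[-1.1082]
Step 6: x=[5.2385] v=[-1.1819]
Step 7: x=[4.8818] v=[-1.1891]
Step 8: x=[4.5430] v=[-1.1294]
Step 9: x=[4.2411] v=[-1.0062]
Step 10: x=[3.9932] v=[-0.8264]
Step 11: x=[3.8132] v=[-0.6001]
Step 12: x=[3.7112] v=[-0.3401]
Step 13: x=[3.6929] v=[-0.0610]
Step 14: x=[3.7594] v=[0.2216]
First v>=0 after going negative at step 14, time=4.2000

Answer: 4.2000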